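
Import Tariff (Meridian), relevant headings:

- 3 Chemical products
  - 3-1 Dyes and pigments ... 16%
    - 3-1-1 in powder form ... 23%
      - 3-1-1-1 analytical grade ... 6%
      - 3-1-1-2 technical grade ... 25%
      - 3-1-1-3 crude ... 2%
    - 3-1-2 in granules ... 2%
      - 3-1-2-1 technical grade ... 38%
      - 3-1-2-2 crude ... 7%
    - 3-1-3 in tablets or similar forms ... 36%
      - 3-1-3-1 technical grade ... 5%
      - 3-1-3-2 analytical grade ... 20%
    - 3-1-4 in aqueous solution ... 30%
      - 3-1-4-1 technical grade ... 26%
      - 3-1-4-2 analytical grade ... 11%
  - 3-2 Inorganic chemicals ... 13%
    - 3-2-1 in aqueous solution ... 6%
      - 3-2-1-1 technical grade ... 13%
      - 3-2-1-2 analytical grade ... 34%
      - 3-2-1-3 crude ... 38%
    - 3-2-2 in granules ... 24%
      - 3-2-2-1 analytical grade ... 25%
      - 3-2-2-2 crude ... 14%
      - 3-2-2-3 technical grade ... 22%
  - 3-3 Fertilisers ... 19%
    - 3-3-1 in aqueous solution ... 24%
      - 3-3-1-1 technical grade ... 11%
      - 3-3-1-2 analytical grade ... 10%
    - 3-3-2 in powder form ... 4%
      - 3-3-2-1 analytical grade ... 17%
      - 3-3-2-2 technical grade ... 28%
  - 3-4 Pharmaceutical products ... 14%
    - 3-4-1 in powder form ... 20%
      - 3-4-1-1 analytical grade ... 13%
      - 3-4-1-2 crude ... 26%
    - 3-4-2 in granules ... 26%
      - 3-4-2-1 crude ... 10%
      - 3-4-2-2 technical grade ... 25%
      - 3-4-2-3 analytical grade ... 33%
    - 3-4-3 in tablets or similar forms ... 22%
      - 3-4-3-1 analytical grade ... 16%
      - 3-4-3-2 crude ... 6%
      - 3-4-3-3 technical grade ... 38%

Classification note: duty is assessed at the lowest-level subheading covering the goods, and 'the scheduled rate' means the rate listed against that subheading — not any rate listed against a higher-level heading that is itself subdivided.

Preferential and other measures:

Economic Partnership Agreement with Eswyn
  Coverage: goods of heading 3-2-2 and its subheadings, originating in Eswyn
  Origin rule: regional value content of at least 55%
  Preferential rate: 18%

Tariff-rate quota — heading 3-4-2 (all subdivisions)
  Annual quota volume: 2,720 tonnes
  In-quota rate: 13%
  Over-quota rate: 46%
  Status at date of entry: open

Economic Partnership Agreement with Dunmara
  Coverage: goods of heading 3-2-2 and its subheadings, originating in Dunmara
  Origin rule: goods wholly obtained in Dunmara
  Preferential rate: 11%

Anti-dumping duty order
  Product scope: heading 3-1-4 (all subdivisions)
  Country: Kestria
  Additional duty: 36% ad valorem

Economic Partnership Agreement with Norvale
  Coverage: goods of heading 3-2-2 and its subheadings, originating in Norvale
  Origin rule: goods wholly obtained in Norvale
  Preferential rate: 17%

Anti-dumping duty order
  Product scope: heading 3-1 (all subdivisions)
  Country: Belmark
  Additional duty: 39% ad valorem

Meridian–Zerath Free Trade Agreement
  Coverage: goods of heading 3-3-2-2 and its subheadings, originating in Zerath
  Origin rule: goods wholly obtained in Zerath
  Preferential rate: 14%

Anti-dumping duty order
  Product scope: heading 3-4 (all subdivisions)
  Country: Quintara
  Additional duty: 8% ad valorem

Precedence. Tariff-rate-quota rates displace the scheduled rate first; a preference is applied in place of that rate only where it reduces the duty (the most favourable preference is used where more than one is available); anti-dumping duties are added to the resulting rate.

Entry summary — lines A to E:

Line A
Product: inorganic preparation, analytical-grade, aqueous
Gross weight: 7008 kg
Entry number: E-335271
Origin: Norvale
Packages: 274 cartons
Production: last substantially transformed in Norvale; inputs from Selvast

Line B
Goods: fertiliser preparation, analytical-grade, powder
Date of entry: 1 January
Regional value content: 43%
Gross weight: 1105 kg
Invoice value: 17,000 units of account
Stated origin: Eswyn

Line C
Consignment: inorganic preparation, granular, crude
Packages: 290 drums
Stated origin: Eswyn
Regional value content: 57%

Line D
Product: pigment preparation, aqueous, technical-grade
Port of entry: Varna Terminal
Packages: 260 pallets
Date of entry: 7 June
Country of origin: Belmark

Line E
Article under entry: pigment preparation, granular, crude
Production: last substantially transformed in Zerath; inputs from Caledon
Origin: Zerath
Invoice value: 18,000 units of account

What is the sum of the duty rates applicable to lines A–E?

Line A: inorganic → 3-2; aqueous → 3-2-1; analytical-grade → 3-2-1-2. Scheduled 34%. Norvale agreement on 3-2-2: 3-2-1-2 not covered. → 34%.
Line B: fertiliser → 3-3; powder → 3-3-2; analytical-grade → 3-3-2-1. Scheduled 17%. Eswyn agreement on 3-2-2: 3-3-2-1 not covered. → 17%.
Line C: inorganic → 3-2; granular → 3-2-2; crude → 3-2-2-2. Scheduled 14%. Eswyn agreement on 3-2-2: RVC ≥ 55% → 18% available; preference 18% not lower than 14% → no reduction. → 14%.
Line D: pigment → 3-1; aqueous → 3-1-4; technical-grade → 3-1-4-1. Scheduled 26%. anti-dumping (Belmark, 3-1): +39%; total 26% + 39% = 65%. → 65%.
Line E: pigment → 3-1; granular → 3-1-2; crude → 3-1-2-2. Scheduled 7%. Zerath agreement on 3-3-2-2: 3-1-2-2 not covered. → 7%.
Sum: 34% + 17% + 14% + 65% + 7% = 137%.

137%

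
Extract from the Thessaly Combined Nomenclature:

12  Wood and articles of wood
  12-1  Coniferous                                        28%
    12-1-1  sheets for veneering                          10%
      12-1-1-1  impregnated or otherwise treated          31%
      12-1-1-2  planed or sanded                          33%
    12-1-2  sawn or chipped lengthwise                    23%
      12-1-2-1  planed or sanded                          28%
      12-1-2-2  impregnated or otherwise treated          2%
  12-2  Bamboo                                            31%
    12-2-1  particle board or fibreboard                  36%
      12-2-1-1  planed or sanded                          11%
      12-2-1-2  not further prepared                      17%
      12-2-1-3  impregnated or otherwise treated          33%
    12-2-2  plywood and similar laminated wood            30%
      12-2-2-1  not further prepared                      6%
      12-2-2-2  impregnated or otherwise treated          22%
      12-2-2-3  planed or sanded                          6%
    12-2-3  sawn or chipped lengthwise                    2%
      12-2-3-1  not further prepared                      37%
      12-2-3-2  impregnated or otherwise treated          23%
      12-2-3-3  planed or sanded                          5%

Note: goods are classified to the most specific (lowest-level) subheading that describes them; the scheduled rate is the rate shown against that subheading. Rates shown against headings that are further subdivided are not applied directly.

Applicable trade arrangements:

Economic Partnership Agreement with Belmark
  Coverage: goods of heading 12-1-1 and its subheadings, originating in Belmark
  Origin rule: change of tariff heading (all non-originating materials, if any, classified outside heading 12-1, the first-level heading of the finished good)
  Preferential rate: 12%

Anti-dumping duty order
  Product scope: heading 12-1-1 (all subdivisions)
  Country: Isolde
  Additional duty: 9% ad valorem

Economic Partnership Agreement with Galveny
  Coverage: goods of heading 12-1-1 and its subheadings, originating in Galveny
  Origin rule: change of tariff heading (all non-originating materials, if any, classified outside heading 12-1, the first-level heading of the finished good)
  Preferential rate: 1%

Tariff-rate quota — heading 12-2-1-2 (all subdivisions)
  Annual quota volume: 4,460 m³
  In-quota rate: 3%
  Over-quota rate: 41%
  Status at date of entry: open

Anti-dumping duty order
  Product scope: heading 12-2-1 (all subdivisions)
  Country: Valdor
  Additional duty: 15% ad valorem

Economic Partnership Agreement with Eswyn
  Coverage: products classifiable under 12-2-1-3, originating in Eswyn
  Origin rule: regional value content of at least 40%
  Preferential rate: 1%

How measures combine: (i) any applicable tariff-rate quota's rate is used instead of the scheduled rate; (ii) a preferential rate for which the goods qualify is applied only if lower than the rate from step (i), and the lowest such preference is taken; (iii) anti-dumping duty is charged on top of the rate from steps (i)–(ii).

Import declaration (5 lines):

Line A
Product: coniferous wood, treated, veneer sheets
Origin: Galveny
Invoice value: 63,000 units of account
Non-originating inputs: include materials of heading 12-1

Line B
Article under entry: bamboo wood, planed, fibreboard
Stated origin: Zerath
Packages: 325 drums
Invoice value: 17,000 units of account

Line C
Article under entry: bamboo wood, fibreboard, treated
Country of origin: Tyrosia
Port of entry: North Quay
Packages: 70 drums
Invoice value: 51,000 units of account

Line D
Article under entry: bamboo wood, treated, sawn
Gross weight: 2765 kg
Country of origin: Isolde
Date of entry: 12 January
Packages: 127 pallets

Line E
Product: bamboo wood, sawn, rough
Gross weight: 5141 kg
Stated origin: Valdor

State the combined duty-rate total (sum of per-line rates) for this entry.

Line A: coniferous → 12-1; veneer sheets → 12-1-1; treated → 12-1-1-1. Scheduled 31%. Galveny agreement on 12-1-1: CTH not met. → 31%.
Line B: bamboo → 12-2; fibreboard → 12-2-1; planed → 12-2-1-1. Scheduled 11%. No special measure applies. → 11%.
Line C: bamboo → 12-2; fibreboard → 12-2-1; treated → 12-2-1-3. Scheduled 33%. No special measure applies. → 33%.
Line D: bamboo → 12-2; sawn → 12-2-3; treated → 12-2-3-2. Scheduled 23%. No special measure applies. → 23%.
Line E: bamboo → 12-2; sawn → 12-2-3; rough → 12-2-3-1. Scheduled 37%. No special measure applies. → 37%.
Sum: 31% + 11% + 33% + 23% + 37% = 135%.

135%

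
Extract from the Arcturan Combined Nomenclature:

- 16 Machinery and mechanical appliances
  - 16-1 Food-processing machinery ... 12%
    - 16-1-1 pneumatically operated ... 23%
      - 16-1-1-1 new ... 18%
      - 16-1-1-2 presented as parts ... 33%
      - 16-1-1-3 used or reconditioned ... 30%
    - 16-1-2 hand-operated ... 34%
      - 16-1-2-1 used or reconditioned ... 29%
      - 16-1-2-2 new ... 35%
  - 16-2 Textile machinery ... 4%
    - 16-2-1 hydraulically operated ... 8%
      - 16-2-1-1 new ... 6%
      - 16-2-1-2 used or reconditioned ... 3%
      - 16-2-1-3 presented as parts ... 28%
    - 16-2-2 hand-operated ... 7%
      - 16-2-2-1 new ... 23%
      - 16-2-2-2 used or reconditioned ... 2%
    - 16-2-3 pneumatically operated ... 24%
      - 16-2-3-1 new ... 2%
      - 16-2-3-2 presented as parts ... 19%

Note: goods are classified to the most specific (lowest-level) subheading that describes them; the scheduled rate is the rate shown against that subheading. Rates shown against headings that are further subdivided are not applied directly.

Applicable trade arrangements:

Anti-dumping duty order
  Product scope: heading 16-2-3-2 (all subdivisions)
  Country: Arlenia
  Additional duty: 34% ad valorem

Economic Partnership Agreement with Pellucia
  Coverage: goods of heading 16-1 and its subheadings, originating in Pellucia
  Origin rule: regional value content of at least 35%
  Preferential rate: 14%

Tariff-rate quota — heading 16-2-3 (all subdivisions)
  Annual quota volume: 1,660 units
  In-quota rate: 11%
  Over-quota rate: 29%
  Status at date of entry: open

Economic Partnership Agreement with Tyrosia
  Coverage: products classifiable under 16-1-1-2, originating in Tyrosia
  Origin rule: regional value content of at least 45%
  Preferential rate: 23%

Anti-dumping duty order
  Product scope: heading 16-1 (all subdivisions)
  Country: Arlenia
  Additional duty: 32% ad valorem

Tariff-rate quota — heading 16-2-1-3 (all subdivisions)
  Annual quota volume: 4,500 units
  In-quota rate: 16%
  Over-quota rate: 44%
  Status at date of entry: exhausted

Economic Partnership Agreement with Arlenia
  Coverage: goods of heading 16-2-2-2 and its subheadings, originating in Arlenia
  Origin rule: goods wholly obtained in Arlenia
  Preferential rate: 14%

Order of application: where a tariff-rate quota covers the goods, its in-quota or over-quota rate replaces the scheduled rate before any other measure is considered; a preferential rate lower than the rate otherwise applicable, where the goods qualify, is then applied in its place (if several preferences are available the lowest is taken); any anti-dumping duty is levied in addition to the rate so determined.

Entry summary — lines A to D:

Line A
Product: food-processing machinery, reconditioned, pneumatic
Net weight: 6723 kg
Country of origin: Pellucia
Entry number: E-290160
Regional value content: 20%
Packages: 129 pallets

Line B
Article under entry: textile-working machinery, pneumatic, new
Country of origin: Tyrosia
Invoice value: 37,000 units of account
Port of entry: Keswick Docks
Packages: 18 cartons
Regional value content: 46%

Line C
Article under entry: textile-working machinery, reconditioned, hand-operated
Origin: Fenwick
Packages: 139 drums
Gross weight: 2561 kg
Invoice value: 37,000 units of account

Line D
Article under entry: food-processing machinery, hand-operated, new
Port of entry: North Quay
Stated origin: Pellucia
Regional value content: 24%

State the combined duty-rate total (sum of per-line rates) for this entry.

Line A: food-processing → 16-1; pneumatic → 16-1-1; reconditioned → 16-1-1-3. Scheduled 30%. Pellucia agreement on 16-1: RVC < 35%. → 30%.
Line B: textile-working → 16-2; pneumatic → 16-2-3; new → 16-2-3-1. Scheduled 2%. quota on 16-2-3 open → in-quota 11%; Tyrosia agreement on 16-1-1-2: 16-2-3-1 not covered. → 11%.
Line C: textile-working → 16-2; hand-operated → 16-2-2; reconditioned → 16-2-2-2. Scheduled 2%. No special measure applies. → 2%.
Line D: food-processing → 16-1; hand-operated → 16-1-2; new → 16-1-2-2. Scheduled 35%. Pellucia agreement on 16-1: RVC < 35%. → 35%.
Sum: 30% + 11% + 2% + 35% = 78%.

78%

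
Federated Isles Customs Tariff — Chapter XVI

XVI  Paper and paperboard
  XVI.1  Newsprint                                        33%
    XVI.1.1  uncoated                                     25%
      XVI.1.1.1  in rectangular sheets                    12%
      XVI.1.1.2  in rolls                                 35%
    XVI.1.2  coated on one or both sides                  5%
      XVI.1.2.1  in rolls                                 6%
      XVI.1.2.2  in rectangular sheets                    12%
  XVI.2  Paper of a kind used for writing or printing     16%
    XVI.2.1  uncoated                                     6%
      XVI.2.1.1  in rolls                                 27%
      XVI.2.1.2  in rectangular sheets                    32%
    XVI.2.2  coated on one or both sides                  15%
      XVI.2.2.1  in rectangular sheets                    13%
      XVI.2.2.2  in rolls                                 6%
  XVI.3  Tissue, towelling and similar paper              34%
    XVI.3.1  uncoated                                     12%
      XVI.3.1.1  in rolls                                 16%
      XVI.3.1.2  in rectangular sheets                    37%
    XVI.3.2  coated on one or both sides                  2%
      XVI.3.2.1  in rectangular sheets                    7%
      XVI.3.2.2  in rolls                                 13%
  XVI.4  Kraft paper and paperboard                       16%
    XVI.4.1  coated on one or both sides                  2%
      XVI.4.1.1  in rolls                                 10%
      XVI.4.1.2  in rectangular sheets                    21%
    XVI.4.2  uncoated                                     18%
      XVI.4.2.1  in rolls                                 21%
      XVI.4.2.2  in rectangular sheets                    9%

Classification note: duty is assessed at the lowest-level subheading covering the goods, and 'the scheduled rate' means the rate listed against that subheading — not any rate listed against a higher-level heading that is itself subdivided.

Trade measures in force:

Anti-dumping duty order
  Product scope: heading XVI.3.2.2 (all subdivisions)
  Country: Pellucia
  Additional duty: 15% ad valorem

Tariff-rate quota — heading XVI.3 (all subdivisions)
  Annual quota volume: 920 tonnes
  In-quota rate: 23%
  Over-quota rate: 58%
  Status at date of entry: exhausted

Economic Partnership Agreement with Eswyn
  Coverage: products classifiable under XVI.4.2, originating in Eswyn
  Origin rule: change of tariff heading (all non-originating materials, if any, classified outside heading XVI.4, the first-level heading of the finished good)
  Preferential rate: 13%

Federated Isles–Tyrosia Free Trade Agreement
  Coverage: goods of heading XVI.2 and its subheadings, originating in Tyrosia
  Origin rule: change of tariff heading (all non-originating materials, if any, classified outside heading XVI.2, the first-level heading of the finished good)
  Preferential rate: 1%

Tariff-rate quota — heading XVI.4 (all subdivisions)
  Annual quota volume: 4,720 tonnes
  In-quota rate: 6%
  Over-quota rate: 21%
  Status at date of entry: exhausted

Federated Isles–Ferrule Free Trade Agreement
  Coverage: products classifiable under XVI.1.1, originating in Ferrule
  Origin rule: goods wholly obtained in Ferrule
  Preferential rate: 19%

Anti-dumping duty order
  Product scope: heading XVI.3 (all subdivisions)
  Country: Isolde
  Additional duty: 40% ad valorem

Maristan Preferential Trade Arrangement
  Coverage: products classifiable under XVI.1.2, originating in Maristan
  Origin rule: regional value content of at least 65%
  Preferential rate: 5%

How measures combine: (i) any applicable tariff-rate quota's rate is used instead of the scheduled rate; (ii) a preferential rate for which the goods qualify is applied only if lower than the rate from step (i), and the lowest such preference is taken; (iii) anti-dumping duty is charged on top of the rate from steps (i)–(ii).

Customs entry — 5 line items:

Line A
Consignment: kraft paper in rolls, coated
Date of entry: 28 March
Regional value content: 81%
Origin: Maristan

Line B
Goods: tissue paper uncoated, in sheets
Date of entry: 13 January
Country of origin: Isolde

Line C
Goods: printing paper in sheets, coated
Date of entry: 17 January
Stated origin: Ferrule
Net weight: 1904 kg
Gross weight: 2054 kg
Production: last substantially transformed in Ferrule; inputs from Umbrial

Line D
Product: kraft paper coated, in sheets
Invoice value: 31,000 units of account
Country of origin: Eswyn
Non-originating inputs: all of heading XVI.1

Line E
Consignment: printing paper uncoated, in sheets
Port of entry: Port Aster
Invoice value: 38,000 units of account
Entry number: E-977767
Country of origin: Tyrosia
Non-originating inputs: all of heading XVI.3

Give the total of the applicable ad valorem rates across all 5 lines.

Line A: kraft paper → XVI.4; coated → XVI.4.1; in rolls → XVI.4.1.1. Scheduled 10%. quota on XVI.4 exhausted → over-quota 21%; Maristan agreement on XVI.1.2: XVI.4.1.1 not covered. → 21%.
Line B: tissue paper → XVI.3; uncoated → XVI.3.1; in sheets → XVI.3.1.2. Scheduled 37%. quota on XVI.3 exhausted → over-quota 58%; anti-dumping (Isolde, XVI.3): +40%; total 58% + 40% = 98%. → 98%.
Line C: printing paper → XVI.2; coated → XVI.2.2; in sheets → XVI.2.2.1. Scheduled 13%. Ferrule agreement on XVI.1.1: XVI.2.2.1 not covered. → 13%.
Line D: kraft paper → XVI.4; coated → XVI.4.1; in sheets → XVI.4.1.2. Scheduled 21%. quota on XVI.4 exhausted → over-quota 21%; Eswyn agreement on XVI.4.2: XVI.4.1.2 not covered. → 21%.
Line E: printing paper → XVI.2; uncoated → XVI.2.1; in sheets → XVI.2.1.2. Scheduled 32%. Tyrosia agreement on XVI.2: CTH met → 1% available; preferential 1%. → 1%.
Sum: 21% + 98% + 13% + 21% + 1% = 154%.

154%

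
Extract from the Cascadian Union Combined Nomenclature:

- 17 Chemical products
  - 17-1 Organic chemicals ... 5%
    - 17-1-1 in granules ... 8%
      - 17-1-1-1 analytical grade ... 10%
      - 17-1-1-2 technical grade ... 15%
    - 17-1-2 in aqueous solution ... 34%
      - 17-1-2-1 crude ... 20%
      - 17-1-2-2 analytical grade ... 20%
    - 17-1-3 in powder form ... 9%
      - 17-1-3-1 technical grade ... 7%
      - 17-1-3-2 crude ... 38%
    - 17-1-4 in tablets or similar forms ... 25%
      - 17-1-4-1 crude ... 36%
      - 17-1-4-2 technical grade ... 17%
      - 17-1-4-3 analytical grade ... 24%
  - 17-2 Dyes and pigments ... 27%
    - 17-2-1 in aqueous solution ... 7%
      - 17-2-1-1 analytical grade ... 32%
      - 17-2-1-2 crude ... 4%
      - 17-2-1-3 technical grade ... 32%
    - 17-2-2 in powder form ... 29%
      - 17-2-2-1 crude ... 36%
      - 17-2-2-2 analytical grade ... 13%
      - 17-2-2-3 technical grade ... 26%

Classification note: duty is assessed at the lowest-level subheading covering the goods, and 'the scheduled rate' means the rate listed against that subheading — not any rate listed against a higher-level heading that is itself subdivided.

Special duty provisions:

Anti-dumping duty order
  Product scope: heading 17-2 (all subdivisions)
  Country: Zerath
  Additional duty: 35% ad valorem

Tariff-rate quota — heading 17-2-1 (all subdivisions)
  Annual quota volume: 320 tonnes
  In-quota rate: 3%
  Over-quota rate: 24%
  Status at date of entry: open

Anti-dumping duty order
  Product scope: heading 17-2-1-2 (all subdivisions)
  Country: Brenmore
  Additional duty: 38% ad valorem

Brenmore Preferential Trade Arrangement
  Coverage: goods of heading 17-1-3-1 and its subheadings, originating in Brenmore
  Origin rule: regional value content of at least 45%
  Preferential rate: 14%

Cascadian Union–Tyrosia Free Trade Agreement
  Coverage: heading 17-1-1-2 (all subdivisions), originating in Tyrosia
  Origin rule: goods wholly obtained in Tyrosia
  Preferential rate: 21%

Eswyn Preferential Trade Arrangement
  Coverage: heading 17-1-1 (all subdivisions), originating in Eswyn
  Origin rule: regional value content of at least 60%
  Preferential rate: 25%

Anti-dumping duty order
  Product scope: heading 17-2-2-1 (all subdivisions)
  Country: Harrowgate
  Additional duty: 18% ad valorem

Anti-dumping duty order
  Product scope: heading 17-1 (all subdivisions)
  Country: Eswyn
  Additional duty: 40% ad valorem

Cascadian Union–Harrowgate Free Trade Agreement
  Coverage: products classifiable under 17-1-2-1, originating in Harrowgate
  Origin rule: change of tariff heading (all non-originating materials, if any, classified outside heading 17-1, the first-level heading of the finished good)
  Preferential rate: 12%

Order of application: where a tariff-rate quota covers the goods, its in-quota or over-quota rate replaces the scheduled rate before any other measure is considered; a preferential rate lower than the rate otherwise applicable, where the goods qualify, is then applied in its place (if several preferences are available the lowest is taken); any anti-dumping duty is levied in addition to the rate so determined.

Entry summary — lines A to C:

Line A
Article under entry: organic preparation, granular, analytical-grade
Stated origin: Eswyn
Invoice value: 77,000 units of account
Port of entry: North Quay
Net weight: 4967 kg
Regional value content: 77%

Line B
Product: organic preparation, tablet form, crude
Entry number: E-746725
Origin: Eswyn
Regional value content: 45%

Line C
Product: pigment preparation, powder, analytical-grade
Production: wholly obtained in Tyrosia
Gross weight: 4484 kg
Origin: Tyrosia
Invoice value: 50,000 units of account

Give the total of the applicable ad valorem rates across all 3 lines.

139%

Line A: organic → 17-1; granular → 17-1-1; analytical-grade → 17-1-1-1. Scheduled 10%. Eswyn agreement on 17-1-1: RVC ≥ 60% → 25% available; preference 25% not lower than 10% → no reduction; anti-dumping (Eswyn, 17-1): +40%; total 10% + 40% = 50%. → 50%.
Line B: organic → 17-1; tablet form → 17-1-4; crude → 17-1-4-1. Scheduled 36%. Eswyn agreement on 17-1-1: 17-1-4-1 not covered; anti-dumping (Eswyn, 17-1): +40%; total 36% + 40% = 76%. → 76%.
Line C: pigment → 17-2; powder → 17-2-2; analytical-grade → 17-2-2-2. Scheduled 13%. Tyrosia agreement on 17-1-1-2: 17-2-2-2 not covered. → 13%.
Sum: 50% + 76% + 13% = 139%.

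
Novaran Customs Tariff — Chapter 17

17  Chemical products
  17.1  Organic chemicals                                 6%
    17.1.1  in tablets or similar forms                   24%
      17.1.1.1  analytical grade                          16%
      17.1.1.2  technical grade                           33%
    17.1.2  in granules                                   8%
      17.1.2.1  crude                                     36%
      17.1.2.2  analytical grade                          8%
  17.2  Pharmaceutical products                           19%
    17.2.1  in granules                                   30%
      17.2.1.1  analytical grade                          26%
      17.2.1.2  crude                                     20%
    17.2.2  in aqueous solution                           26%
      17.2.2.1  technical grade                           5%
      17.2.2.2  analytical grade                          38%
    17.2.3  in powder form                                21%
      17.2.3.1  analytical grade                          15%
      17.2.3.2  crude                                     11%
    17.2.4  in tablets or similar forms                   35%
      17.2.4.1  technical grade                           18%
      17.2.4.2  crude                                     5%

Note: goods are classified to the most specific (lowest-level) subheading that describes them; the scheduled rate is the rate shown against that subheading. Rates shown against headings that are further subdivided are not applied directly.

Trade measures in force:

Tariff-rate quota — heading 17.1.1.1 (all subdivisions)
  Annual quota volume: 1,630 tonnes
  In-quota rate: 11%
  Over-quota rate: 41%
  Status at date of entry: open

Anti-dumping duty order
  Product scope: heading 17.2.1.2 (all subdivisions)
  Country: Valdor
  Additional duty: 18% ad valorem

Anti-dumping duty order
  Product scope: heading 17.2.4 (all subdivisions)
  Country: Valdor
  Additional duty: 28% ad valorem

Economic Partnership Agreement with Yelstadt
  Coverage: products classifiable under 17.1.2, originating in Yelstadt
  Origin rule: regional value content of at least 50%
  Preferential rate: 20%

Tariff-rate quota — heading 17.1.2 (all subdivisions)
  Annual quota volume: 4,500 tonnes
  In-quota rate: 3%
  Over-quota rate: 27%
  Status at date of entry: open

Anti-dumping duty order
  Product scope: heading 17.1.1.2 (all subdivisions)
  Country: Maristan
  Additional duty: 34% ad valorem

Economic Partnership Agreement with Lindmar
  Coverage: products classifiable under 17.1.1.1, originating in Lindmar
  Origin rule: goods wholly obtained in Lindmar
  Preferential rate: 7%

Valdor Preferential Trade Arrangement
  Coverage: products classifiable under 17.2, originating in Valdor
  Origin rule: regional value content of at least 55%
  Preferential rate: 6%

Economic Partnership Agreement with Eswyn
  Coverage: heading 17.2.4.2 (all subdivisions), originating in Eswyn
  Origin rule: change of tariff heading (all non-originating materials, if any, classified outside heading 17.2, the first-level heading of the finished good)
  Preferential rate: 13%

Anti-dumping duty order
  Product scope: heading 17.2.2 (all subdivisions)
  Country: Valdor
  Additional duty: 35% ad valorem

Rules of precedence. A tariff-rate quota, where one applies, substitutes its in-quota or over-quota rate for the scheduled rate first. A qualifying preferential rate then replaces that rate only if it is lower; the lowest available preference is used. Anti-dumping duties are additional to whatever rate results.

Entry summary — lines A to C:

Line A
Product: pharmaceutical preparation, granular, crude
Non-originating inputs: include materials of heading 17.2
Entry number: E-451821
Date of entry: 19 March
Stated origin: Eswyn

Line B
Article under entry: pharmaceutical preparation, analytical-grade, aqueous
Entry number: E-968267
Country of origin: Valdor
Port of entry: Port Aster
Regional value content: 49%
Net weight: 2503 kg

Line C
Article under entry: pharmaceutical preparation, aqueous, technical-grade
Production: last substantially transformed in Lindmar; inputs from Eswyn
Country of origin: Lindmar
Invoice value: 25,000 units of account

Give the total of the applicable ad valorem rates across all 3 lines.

Line A: pharmaceutical → 17.2; granular → 17.2.1; crude → 17.2.1.2. Scheduled 20%. Eswyn agreement on 17.2.4.2: 17.2.1.2 not covered. → 20%.
Line B: pharmaceutical → 17.2; aqueous → 17.2.2; analytical-grade → 17.2.2.2. Scheduled 38%. Valdor agreement on 17.2: RVC < 55%; anti-dumping (Valdor, 17.2.2): +35%; total 38% + 35% = 73%. → 73%.
Line C: pharmaceutical → 17.2; aqueous → 17.2.2; technical-grade → 17.2.2.1. Scheduled 5%. Lindmar agreement on 17.1.1.1: 17.2.2.1 not covered. → 5%.
Sum: 20% + 73% + 5% = 98%.

98%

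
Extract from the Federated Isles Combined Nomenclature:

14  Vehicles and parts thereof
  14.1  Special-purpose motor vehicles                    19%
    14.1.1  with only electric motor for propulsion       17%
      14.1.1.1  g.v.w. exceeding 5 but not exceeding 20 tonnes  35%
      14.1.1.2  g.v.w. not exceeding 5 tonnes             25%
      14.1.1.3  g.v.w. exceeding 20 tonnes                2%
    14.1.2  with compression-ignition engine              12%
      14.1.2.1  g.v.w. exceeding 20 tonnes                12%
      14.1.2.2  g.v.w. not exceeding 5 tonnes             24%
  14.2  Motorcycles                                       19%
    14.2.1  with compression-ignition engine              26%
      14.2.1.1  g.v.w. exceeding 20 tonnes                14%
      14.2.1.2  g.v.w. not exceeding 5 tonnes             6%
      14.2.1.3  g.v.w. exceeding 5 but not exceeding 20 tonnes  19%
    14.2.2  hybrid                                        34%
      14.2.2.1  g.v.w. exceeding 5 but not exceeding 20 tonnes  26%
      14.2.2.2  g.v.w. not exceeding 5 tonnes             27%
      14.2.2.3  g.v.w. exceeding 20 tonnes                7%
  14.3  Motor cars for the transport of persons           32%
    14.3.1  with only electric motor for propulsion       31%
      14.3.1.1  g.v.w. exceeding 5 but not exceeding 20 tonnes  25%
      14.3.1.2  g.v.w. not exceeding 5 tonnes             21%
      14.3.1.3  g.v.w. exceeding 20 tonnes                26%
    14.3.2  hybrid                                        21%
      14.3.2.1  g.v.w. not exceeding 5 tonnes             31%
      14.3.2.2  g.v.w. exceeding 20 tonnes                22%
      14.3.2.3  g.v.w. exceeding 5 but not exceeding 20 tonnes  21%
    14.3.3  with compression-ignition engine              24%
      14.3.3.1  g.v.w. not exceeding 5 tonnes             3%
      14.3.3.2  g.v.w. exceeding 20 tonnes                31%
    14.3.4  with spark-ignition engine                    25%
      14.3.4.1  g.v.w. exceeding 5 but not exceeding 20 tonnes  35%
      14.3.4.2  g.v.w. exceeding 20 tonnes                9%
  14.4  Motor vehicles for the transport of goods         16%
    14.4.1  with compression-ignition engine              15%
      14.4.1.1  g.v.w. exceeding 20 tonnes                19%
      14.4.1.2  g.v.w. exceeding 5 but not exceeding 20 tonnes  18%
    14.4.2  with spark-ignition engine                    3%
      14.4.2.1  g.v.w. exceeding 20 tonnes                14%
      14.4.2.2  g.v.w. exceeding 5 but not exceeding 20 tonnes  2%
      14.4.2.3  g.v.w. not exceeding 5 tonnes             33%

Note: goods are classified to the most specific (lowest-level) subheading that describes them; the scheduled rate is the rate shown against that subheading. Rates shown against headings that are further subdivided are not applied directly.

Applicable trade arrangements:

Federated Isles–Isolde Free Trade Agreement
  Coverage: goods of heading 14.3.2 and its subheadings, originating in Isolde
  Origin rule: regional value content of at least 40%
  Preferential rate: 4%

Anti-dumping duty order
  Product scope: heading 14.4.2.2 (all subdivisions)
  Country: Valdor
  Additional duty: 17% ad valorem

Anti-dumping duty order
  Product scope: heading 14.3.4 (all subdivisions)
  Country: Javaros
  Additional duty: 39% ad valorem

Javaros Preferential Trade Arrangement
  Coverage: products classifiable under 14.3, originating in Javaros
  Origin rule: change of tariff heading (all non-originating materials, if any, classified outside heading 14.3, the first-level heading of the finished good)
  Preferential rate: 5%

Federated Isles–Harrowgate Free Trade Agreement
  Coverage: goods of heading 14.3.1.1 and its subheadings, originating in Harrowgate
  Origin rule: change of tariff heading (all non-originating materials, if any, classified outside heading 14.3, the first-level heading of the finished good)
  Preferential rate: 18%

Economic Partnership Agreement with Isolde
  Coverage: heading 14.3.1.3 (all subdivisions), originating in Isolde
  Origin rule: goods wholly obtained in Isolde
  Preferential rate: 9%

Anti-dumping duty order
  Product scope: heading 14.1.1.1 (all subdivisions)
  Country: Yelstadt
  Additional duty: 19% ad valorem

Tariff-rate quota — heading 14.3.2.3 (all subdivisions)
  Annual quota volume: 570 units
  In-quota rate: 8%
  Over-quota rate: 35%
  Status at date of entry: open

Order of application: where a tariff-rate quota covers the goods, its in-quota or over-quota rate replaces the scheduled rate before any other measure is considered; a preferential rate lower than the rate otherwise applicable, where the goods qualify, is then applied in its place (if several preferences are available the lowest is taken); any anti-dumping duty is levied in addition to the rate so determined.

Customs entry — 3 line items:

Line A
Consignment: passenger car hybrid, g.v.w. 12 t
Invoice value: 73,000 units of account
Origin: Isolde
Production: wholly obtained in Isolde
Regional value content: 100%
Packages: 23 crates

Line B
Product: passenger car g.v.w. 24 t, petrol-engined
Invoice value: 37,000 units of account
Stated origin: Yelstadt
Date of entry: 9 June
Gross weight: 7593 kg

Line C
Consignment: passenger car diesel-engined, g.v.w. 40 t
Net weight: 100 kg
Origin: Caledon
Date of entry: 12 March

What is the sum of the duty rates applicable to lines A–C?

44%

Line A: passenger car → 14.3; hybrid → 14.3.2; g.v.w. 12 t → 14.3.2.3. Scheduled 21%. quota on 14.3.2.3 open → in-quota 8%; Isolde agreement on 14.3.2: RVC ≥ 40% → 4% available; Isolde agreement on 14.3.1.3: 14.3.2.3 not covered; preferential 4%. → 4%.
Line B: passenger car → 14.3; petrol-engined → 14.3.4; g.v.w. 24 t → 14.3.4.2. Scheduled 9%. No special measure applies. → 9%.
Line C: passenger car → 14.3; diesel-engined → 14.3.3; g.v.w. 40 t → 14.3.3.2. Scheduled 31%. No special measure applies. → 31%.
Sum: 4% + 9% + 31% = 44%.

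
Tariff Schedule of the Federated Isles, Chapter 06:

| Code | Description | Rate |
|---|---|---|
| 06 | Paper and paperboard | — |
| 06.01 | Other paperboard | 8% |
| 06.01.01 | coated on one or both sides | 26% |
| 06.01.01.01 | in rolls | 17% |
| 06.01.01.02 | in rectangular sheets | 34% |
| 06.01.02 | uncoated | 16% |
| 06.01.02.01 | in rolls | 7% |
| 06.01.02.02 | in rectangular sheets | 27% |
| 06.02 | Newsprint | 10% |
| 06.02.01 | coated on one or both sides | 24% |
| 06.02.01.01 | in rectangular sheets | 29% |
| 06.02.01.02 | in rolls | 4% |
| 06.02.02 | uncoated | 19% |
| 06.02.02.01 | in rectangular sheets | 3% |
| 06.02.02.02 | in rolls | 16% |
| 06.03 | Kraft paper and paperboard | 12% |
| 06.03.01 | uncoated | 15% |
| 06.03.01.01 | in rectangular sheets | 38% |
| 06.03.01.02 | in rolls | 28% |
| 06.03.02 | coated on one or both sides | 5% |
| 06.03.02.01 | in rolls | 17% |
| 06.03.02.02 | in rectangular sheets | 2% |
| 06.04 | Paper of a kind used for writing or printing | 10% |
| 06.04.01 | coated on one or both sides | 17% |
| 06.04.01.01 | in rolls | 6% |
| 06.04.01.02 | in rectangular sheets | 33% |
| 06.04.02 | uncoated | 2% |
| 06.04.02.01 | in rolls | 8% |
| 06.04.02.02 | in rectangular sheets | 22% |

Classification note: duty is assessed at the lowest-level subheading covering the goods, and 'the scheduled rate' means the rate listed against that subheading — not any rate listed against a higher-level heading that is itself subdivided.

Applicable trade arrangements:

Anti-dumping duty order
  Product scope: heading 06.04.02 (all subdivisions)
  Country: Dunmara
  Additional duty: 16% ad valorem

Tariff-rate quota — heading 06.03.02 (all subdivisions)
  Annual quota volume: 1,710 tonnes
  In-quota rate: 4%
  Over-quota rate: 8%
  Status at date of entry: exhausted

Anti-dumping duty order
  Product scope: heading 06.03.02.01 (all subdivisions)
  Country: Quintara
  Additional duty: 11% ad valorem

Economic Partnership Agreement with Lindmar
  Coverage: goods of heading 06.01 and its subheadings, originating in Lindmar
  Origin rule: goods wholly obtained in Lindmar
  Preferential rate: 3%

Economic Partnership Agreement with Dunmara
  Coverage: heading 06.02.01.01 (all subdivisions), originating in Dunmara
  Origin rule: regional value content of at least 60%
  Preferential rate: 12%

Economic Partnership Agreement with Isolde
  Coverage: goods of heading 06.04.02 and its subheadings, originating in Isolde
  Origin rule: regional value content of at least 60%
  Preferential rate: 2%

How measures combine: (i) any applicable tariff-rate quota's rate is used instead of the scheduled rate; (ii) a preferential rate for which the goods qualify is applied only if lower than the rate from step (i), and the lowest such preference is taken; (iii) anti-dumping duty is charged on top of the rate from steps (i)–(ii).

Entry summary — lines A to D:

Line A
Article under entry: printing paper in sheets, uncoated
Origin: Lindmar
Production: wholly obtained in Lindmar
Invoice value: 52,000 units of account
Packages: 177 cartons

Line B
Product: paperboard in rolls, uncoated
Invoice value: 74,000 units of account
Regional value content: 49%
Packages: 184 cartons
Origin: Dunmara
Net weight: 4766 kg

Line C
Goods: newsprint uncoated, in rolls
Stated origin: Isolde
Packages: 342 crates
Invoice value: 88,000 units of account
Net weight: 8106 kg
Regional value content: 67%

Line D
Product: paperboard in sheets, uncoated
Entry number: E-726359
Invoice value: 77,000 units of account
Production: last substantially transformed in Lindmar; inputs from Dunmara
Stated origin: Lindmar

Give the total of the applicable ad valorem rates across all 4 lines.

72%

Line A: printing paper → 06.04; uncoated → 06.04.02; in sheets → 06.04.02.02. Scheduled 22%. Lindmar agreement on 06.01: 06.04.02.02 not covered. → 22%.
Line B: paperboard → 06.01; uncoated → 06.01.02; in rolls → 06.01.02.01. Scheduled 7%. Dunmara agreement on 06.02.01.01: 06.01.02.01 not covered. → 7%.
Line C: newsprint → 06.02; uncoated → 06.02.02; in rolls → 06.02.02.02. Scheduled 16%. Isolde agreement on 06.04.02: 06.02.02.02 not covered. → 16%.
Line D: paperboard → 06.01; uncoated → 06.01.02; in sheets → 06.01.02.02. Scheduled 27%. Lindmar agreement on 06.01: not wholly obtained. → 27%.
Sum: 22% + 7% + 16% + 27% = 72%.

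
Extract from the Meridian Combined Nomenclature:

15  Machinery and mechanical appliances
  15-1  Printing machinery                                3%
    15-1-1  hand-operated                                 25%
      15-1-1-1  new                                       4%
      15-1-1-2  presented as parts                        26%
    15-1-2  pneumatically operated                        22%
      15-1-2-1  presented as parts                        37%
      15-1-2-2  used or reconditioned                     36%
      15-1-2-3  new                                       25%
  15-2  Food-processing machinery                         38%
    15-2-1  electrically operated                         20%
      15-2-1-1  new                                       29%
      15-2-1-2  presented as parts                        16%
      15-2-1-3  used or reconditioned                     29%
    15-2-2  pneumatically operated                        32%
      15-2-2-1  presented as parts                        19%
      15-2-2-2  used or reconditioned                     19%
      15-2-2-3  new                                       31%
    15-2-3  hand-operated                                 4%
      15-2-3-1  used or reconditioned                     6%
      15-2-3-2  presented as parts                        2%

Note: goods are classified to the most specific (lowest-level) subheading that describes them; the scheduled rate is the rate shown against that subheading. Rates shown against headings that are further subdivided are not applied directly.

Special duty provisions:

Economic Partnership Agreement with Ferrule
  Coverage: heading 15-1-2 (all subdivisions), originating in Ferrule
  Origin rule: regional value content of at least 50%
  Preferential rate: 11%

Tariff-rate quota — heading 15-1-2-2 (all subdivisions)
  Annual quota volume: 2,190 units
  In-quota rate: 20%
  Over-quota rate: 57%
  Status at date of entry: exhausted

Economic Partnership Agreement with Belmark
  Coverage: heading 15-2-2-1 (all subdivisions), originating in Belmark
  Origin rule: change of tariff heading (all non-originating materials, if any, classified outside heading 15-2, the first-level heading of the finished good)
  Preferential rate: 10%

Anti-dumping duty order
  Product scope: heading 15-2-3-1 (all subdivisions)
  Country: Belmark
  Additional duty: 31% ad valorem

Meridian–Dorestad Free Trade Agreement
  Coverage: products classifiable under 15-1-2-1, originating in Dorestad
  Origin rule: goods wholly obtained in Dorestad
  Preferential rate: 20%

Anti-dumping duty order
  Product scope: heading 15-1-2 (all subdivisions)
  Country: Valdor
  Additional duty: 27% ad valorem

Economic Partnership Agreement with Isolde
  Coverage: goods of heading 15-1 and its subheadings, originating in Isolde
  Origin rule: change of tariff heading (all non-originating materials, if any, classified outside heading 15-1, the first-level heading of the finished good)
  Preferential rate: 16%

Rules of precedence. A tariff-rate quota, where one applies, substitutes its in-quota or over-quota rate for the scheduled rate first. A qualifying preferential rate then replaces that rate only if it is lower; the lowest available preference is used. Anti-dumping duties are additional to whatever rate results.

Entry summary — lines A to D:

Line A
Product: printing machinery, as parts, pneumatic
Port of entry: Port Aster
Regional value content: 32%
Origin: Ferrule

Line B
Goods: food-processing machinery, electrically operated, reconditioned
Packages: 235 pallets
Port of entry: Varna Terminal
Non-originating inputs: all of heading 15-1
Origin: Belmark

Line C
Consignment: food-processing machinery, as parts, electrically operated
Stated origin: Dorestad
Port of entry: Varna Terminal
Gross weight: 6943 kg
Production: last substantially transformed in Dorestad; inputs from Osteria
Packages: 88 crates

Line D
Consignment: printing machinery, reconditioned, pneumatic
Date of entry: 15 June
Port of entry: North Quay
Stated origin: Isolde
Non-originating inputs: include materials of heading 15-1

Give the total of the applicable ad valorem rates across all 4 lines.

139%

Line A: printing → 15-1; pneumatic → 15-1-2; as parts → 15-1-2-1. Scheduled 37%. Ferrule agreement on 15-1-2: RVC < 50%. → 37%.
Line B: food-processing → 15-2; electrically operated → 15-2-1; reconditioned → 15-2-1-3. Scheduled 29%. Belmark agreement on 15-2-2-1: 15-2-1-3 not covered. → 29%.
Line C: food-processing → 15-2; electrically operated → 15-2-1; as parts → 15-2-1-2. Scheduled 16%. Dorestad agreement on 15-1-2-1: 15-2-1-2 not covered. → 16%.
Line D: printing → 15-1; pneumatic → 15-1-2; reconditioned → 15-1-2-2. Scheduled 36%. quota on 15-1-2-2 exhausted → over-quota 57%; Isolde agreement on 15-1: CTH not met. → 57%.
Sum: 37% + 29% + 16% + 57% = 139%.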